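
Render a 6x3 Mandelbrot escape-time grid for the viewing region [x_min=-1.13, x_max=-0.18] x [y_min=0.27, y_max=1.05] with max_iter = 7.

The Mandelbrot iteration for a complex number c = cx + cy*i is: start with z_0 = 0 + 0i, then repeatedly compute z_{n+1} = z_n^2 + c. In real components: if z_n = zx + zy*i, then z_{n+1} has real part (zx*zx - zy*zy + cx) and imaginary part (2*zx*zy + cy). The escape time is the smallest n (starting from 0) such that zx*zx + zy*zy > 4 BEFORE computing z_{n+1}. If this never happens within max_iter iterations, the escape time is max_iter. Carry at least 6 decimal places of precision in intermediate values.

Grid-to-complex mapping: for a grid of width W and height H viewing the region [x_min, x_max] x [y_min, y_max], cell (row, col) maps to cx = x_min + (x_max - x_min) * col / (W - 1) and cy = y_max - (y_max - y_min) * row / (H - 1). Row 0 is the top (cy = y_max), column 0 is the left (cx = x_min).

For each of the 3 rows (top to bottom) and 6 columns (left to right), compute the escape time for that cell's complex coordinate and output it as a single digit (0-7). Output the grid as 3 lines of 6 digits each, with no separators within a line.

(row=0, col=0): c = -1.1300 + 1.0500i → escape time 3
(row=0, col=1): c = -0.9400 + 1.0500i → escape time 3
(row=0, col=2): c = -0.7500 + 1.0500i → escape time 3
(row=0, col=3): c = -0.5600 + 1.0500i → escape time 4
(row=0, col=4): c = -0.3700 + 1.0500i → escape time 4
(row=0, col=5): c = -0.1800 + 1.0500i → escape time 7
(row=1, col=0): c = -1.1300 + 0.6600i → escape time 3
(row=1, col=1): c = -0.9400 + 0.6600i → escape time 4
(row=1, col=2): c = -0.7500 + 0.6600i → escape time 5
(row=1, col=3): c = -0.5600 + 0.6600i → escape time 7
(row=1, col=4): c = -0.3700 + 0.6600i → escape time 7
(row=1, col=5): c = -0.1800 + 0.6600i → escape time 7
(row=2, col=0): c = -1.1300 + 0.2700i → escape time 7
(row=2, col=1): c = -0.9400 + 0.2700i → escape time 7
(row=2, col=2): c = -0.7500 + 0.2700i → escape time 7
(row=2, col=3): c = -0.5600 + 0.2700i → escape time 7
(row=2, col=4): c = -0.3700 + 0.2700i → escape time 7
(row=2, col=5): c = -0.1800 + 0.2700i → escape time 7

Answer: 333447
345777
777777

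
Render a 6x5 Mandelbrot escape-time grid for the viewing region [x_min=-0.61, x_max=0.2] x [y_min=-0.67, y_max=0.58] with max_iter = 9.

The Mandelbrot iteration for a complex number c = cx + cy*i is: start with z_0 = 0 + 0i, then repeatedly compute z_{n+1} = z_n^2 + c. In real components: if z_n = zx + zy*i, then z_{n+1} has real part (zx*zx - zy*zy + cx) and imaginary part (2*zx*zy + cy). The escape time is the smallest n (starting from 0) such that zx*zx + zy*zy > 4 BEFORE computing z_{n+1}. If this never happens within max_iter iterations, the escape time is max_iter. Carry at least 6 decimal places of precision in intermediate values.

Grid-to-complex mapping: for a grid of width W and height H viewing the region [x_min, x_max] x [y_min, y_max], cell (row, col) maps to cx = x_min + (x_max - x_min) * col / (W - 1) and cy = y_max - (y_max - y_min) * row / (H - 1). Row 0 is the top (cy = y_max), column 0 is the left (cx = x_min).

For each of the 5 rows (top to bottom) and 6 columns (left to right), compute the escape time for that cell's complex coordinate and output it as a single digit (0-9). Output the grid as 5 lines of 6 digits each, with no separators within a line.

Answer: 999999
999999
999999
999999
999998

Derivation:
(row=0, col=0): c = -0.6100 + 0.5800i → escape time 9
(row=0, col=1): c = -0.4480 + 0.5800i → escape time 9
(row=0, col=2): c = -0.2860 + 0.5800i → escape time 9
(row=0, col=3): c = -0.1240 + 0.5800i → escape time 9
(row=0, col=4): c = 0.0380 + 0.5800i → escape time 9
(row=0, col=5): c = 0.2000 + 0.5800i → escape time 9
(row=1, col=0): c = -0.6100 + 0.2675i → escape time 9
(row=1, col=1): c = -0.4480 + 0.2675i → escape time 9
(row=1, col=2): c = -0.2860 + 0.2675i → escape time 9
(row=1, col=3): c = -0.1240 + 0.2675i → escape time 9
(row=1, col=4): c = 0.0380 + 0.2675i → escape time 9
(row=1, col=5): c = 0.2000 + 0.2675i → escape time 9
(row=2, col=0): c = -0.6100 + -0.0450i → escape time 9
(row=2, col=1): c = -0.4480 + -0.0450i → escape time 9
(row=2, col=2): c = -0.2860 + -0.0450i → escape time 9
(row=2, col=3): c = -0.1240 + -0.0450i → escape time 9
(row=2, col=4): c = 0.0380 + -0.0450i → escape time 9
(row=2, col=5): c = 0.2000 + -0.0450i → escape time 9
(row=3, col=0): c = -0.6100 + -0.3575i → escape time 9
(row=3, col=1): c = -0.4480 + -0.3575i → escape time 9
(row=3, col=2): c = -0.2860 + -0.3575i → escape time 9
(row=3, col=3): c = -0.1240 + -0.3575i → escape time 9
(row=3, col=4): c = 0.0380 + -0.3575i → escape time 9
(row=3, col=5): c = 0.2000 + -0.3575i → escape time 9
(row=4, col=0): c = -0.6100 + -0.6700i → escape time 9
(row=4, col=1): c = -0.4480 + -0.6700i → escape time 9
(row=4, col=2): c = -0.2860 + -0.6700i → escape time 9
(row=4, col=3): c = -0.1240 + -0.6700i → escape time 9
(row=4, col=4): c = 0.0380 + -0.6700i → escape time 9
(row=4, col=5): c = 0.2000 + -0.6700i → escape time 8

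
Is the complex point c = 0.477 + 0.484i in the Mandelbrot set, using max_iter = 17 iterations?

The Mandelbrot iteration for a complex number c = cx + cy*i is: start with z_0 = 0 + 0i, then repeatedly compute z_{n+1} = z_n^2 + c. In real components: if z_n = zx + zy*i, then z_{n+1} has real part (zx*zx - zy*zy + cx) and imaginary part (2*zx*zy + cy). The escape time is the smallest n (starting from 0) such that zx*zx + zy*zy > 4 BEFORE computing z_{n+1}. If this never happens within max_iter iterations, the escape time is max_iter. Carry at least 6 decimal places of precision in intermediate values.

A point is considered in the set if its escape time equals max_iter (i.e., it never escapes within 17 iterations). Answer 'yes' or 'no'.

z_0 = 0 + 0i, c = 0.4770 + 0.4840i
Iter 1: z = 0.4770 + 0.4840i, |z|^2 = 0.4618
Iter 2: z = 0.4703 + 0.9457i, |z|^2 = 1.1156
Iter 3: z = -0.1963 + 1.3735i, |z|^2 = 1.9250
Iter 4: z = -1.3710 + -0.0551i, |z|^2 = 1.8827
Iter 5: z = 2.3536 + 0.6352i, |z|^2 = 5.9430
Escaped at iteration 5

Answer: no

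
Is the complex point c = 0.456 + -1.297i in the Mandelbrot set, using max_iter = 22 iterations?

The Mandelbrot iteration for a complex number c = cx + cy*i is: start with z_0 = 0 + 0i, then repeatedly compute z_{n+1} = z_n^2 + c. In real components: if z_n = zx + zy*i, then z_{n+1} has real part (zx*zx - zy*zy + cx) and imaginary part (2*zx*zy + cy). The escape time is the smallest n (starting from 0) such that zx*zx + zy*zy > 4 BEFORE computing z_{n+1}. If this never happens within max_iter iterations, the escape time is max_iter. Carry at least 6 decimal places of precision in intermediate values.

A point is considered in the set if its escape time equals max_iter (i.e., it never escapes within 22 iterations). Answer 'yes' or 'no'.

z_0 = 0 + 0i, c = 0.4560 + -1.2970i
Iter 1: z = 0.4560 + -1.2970i, |z|^2 = 1.8901
Iter 2: z = -1.0183 + -2.4799i, |z|^2 = 7.1866
Escaped at iteration 2

Answer: no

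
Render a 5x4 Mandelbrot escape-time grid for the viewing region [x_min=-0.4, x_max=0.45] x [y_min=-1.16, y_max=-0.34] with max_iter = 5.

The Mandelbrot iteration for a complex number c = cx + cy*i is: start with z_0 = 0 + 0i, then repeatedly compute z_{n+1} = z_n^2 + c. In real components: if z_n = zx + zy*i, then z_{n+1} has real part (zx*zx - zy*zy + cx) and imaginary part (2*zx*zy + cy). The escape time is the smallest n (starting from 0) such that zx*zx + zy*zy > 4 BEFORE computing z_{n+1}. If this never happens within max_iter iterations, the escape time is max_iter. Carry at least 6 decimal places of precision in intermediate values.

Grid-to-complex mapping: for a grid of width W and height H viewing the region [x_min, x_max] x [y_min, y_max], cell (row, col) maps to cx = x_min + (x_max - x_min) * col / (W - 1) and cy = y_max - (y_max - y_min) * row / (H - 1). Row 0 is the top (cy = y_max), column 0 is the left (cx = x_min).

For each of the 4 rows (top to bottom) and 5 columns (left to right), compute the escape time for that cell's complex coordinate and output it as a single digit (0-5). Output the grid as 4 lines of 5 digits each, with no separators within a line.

(row=0, col=0): c = -0.4000 + -0.3400i → escape time 5
(row=0, col=1): c = -0.1875 + -0.3400i → escape time 5
(row=0, col=2): c = 0.0250 + -0.3400i → escape time 5
(row=0, col=3): c = 0.2375 + -0.3400i → escape time 5
(row=0, col=4): c = 0.4500 + -0.3400i → escape time 5
(row=1, col=0): c = -0.4000 + -0.6133i → escape time 5
(row=1, col=1): c = -0.1875 + -0.6133i → escape time 5
(row=1, col=2): c = 0.0250 + -0.6133i → escape time 5
(row=1, col=3): c = 0.2375 + -0.6133i → escape time 5
(row=1, col=4): c = 0.4500 + -0.6133i → escape time 5
(row=2, col=0): c = -0.4000 + -0.8867i → escape time 5
(row=2, col=1): c = -0.1875 + -0.8867i → escape time 5
(row=2, col=2): c = 0.0250 + -0.8867i → escape time 5
(row=2, col=3): c = 0.2375 + -0.8867i → escape time 4
(row=2, col=4): c = 0.4500 + -0.8867i → escape time 3
(row=3, col=0): c = -0.4000 + -1.1600i → escape time 3
(row=3, col=1): c = -0.1875 + -1.1600i → escape time 4
(row=3, col=2): c = 0.0250 + -1.1600i → escape time 3
(row=3, col=3): c = 0.2375 + -1.1600i → escape time 2
(row=3, col=4): c = 0.4500 + -1.1600i → escape time 2

Answer: 55555
55555
55543
34322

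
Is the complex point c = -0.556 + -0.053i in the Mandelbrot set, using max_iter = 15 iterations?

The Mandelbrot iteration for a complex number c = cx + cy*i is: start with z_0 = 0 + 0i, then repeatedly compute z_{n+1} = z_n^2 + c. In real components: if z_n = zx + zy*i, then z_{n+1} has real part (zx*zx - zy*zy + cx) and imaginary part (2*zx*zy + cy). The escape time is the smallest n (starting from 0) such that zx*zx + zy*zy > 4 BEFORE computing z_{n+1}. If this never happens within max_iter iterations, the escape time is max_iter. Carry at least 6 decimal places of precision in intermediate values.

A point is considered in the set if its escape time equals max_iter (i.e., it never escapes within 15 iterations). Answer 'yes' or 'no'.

Answer: yes

Derivation:
z_0 = 0 + 0i, c = -0.5560 + -0.0530i
Iter 1: z = -0.5560 + -0.0530i, |z|^2 = 0.3119
Iter 2: z = -0.2497 + 0.0059i, |z|^2 = 0.0624
Iter 3: z = -0.4937 + -0.0560i, |z|^2 = 0.2469
Iter 4: z = -0.3154 + 0.0023i, |z|^2 = 0.0995
Iter 5: z = -0.4565 + -0.0544i, |z|^2 = 0.2114
Iter 6: z = -0.3505 + -0.0033i, |z|^2 = 0.1229
Iter 7: z = -0.4331 + -0.0507i, |z|^2 = 0.1902
Iter 8: z = -0.3710 + -0.0091i, |z|^2 = 0.1377
Iter 9: z = -0.4185 + -0.0463i, |z|^2 = 0.1773
Iter 10: z = -0.3830 + -0.0143i, |z|^2 = 0.1469
Iter 11: z = -0.4095 + -0.0421i, |z|^2 = 0.1695
Iter 12: z = -0.3901 + -0.0186i, |z|^2 = 0.1525
Iter 13: z = -0.4042 + -0.0385i, |z|^2 = 0.1648
Iter 14: z = -0.3941 + -0.0219i, |z|^2 = 0.1558
Did not escape in 15 iterations → in set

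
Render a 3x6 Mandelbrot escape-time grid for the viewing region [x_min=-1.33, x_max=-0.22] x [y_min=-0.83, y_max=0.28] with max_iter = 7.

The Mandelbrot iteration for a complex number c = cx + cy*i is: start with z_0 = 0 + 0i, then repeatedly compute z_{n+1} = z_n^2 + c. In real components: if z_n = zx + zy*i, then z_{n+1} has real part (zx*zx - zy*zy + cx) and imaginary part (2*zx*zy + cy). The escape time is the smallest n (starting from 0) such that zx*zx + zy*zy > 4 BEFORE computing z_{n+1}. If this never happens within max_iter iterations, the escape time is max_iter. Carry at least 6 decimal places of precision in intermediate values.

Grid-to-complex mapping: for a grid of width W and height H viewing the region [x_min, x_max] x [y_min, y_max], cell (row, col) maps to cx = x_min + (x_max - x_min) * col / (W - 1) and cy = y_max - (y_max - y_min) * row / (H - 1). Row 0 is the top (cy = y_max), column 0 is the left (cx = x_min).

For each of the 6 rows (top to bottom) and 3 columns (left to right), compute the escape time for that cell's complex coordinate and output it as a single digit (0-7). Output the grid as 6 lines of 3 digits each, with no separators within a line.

(row=0, col=0): c = -1.3300 + 0.2800i → escape time 7
(row=0, col=1): c = -0.7750 + 0.2800i → escape time 7
(row=0, col=2): c = -0.2200 + 0.2800i → escape time 7
(row=1, col=0): c = -1.3300 + 0.0580i → escape time 7
(row=1, col=1): c = -0.7750 + 0.0580i → escape time 7
(row=1, col=2): c = -0.2200 + 0.0580i → escape time 7
(row=2, col=0): c = -1.3300 + -0.1640i → escape time 7
(row=2, col=1): c = -0.7750 + -0.1640i → escape time 7
(row=2, col=2): c = -0.2200 + -0.1640i → escape time 7
(row=3, col=0): c = -1.3300 + -0.3860i → escape time 6
(row=3, col=1): c = -0.7750 + -0.3860i → escape time 7
(row=3, col=2): c = -0.2200 + -0.3860i → escape time 7
(row=4, col=0): c = -1.3300 + -0.6080i → escape time 3
(row=4, col=1): c = -0.7750 + -0.6080i → escape time 5
(row=4, col=2): c = -0.2200 + -0.6080i → escape time 7
(row=5, col=0): c = -1.3300 + -0.8300i → escape time 3
(row=5, col=1): c = -0.7750 + -0.8300i → escape time 4
(row=5, col=2): c = -0.2200 + -0.8300i → escape time 7

Answer: 777
777
777
677
357
347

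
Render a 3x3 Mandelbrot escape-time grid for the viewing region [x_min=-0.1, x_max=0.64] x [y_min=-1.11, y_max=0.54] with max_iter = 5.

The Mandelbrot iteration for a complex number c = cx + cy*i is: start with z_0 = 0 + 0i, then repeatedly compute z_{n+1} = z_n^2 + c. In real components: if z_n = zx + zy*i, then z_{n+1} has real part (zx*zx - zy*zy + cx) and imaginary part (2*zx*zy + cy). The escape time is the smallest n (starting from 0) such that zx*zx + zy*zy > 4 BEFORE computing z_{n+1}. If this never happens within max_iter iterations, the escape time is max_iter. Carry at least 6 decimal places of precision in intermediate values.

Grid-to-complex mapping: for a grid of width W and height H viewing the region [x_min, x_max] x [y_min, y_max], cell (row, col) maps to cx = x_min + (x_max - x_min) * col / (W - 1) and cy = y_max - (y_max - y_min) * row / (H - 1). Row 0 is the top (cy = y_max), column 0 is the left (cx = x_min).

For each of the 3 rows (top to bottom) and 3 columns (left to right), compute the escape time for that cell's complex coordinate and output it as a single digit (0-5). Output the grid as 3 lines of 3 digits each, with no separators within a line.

Answer: 553
554
532

Derivation:
(row=0, col=0): c = -0.1000 + 0.5400i → escape time 5
(row=0, col=1): c = 0.2700 + 0.5400i → escape time 5
(row=0, col=2): c = 0.6400 + 0.5400i → escape time 3
(row=1, col=0): c = -0.1000 + -0.2850i → escape time 5
(row=1, col=1): c = 0.2700 + -0.2850i → escape time 5
(row=1, col=2): c = 0.6400 + -0.2850i → escape time 4
(row=2, col=0): c = -0.1000 + -1.1100i → escape time 5
(row=2, col=1): c = 0.2700 + -1.1100i → escape time 3
(row=2, col=2): c = 0.6400 + -1.1100i → escape time 2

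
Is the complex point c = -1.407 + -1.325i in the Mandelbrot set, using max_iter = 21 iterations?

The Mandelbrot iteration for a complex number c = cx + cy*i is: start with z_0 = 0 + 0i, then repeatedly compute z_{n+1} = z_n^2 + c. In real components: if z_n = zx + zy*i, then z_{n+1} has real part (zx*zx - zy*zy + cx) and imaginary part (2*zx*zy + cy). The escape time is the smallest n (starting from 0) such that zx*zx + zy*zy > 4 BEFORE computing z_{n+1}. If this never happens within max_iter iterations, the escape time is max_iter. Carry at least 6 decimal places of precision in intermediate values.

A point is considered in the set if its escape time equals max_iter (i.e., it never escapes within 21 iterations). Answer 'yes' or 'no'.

z_0 = 0 + 0i, c = -1.4070 + -1.3250i
Iter 1: z = -1.4070 + -1.3250i, |z|^2 = 3.7353
Iter 2: z = -1.1830 + 2.4036i, |z|^2 = 7.1765
Escaped at iteration 2

Answer: no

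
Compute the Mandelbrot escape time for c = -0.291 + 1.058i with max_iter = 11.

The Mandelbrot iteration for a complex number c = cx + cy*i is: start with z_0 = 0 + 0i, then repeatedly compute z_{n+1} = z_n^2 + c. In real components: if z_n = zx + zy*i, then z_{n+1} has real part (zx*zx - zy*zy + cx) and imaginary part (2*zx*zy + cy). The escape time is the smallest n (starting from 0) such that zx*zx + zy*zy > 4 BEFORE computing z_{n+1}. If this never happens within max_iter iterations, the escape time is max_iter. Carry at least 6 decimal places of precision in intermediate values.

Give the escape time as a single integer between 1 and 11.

z_0 = 0 + 0i, c = -0.2910 + 1.0580i
Iter 1: z = -0.2910 + 1.0580i, |z|^2 = 1.2040
Iter 2: z = -1.3257 + 0.4422i, |z|^2 = 1.9530
Iter 3: z = 1.2709 + -0.1146i, |z|^2 = 1.6282
Iter 4: z = 1.3110 + 0.7668i, |z|^2 = 2.3066
Iter 5: z = 0.8395 + 3.0686i, |z|^2 = 10.1211
Escaped at iteration 5

Answer: 5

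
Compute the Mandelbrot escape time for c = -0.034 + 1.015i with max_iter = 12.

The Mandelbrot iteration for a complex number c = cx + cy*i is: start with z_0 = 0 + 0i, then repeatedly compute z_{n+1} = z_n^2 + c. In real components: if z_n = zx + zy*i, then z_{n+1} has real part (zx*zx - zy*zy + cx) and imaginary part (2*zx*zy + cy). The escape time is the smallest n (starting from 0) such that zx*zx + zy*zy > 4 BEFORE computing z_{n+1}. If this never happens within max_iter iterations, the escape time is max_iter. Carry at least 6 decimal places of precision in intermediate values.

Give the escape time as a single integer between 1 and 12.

z_0 = 0 + 0i, c = -0.0340 + 1.0150i
Iter 1: z = -0.0340 + 1.0150i, |z|^2 = 1.0314
Iter 2: z = -1.0631 + 0.9460i, |z|^2 = 2.0250
Iter 3: z = 0.2012 + -0.9963i, |z|^2 = 1.0331
Iter 4: z = -0.9861 + 0.6140i, |z|^2 = 1.3494
Iter 5: z = 0.5613 + -0.1960i, |z|^2 = 0.3535
Iter 6: z = 0.2427 + 0.7950i, |z|^2 = 0.6909
Iter 7: z = -0.6071 + 1.4009i, |z|^2 = 2.3312
Iter 8: z = -1.6279 + -0.6861i, |z|^2 = 3.1209
Iter 9: z = 2.1455 + 3.2487i, |z|^2 = 15.1575
Escaped at iteration 9

Answer: 9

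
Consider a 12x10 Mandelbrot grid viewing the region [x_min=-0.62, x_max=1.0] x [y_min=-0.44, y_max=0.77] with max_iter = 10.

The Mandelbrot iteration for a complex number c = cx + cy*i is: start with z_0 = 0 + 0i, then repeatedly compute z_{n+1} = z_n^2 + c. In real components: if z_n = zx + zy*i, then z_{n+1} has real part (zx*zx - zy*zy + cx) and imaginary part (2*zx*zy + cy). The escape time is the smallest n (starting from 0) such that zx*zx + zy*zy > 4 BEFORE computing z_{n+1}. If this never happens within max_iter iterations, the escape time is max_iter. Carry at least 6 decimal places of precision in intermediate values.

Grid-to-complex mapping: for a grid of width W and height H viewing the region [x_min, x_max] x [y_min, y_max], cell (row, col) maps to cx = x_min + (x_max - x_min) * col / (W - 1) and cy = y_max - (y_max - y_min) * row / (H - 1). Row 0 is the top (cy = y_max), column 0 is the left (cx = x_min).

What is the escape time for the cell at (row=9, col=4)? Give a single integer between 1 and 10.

Answer: 10

Derivation:
z_0 = 0 + 0i, c = -0.0309 + -0.4400i
Iter 1: z = -0.0309 + -0.4400i, |z|^2 = 0.1946
Iter 2: z = -0.2236 + -0.4128i, |z|^2 = 0.2204
Iter 3: z = -0.1513 + -0.2554i, |z|^2 = 0.0881
Iter 4: z = -0.0733 + -0.3627i, |z|^2 = 0.1369
Iter 5: z = -0.1571 + -0.3869i, |z|^2 = 0.1743
Iter 6: z = -0.1559 + -0.3185i, |z|^2 = 0.1257
Iter 7: z = -0.1080 + -0.3407i, |z|^2 = 0.1277
Iter 8: z = -0.1353 + -0.3664i, |z|^2 = 0.1526
Iter 9: z = -0.1468 + -0.3408i, |z|^2 = 0.1377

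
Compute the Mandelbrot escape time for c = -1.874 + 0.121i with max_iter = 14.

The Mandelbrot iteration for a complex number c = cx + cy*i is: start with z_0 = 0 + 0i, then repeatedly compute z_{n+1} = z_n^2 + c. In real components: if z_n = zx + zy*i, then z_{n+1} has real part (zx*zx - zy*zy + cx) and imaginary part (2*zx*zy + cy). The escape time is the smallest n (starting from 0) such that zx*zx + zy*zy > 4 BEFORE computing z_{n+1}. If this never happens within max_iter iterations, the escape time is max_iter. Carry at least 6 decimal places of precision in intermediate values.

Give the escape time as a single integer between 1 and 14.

z_0 = 0 + 0i, c = -1.8740 + 0.1210i
Iter 1: z = -1.8740 + 0.1210i, |z|^2 = 3.5265
Iter 2: z = 1.6232 + -0.3325i, |z|^2 = 2.7455
Iter 3: z = 0.6503 + -0.9585i, |z|^2 = 1.3416
Iter 4: z = -2.3697 + -1.1257i, |z|^2 = 6.8828
Escaped at iteration 4

Answer: 4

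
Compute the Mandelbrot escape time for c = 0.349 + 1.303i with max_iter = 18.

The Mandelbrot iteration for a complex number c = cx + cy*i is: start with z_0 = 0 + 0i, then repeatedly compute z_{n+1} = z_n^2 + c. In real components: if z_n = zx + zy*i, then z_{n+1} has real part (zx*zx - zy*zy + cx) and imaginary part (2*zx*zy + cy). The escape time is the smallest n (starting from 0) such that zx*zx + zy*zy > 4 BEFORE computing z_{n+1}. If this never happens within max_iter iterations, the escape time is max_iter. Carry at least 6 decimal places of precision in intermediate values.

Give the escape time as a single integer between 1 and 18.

Answer: 2

Derivation:
z_0 = 0 + 0i, c = 0.3490 + 1.3030i
Iter 1: z = 0.3490 + 1.3030i, |z|^2 = 1.8196
Iter 2: z = -1.2270 + 2.2125i, |z|^2 = 6.4007
Escaped at iteration 2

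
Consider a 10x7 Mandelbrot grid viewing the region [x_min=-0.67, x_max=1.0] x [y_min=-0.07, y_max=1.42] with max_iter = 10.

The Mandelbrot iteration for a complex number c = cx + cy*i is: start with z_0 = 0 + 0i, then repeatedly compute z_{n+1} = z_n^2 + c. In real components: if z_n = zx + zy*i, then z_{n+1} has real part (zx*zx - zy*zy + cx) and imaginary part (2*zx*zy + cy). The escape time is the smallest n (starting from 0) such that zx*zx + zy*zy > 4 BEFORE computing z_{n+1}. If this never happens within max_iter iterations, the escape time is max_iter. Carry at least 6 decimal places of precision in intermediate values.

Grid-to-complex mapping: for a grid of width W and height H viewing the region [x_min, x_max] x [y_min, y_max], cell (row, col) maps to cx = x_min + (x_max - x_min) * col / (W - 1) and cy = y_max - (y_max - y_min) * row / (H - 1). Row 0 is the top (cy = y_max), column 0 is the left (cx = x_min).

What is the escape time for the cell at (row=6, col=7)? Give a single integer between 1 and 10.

z_0 = 0 + 0i, c = 0.6289 + -0.0700i
Iter 1: z = 0.6289 + -0.0700i, |z|^2 = 0.4004
Iter 2: z = 1.0195 + -0.1580i, |z|^2 = 1.0643
Iter 3: z = 1.6433 + -0.3922i, |z|^2 = 2.8542
Iter 4: z = 3.1754 + -1.3591i, |z|^2 = 11.9302
Escaped at iteration 4

Answer: 4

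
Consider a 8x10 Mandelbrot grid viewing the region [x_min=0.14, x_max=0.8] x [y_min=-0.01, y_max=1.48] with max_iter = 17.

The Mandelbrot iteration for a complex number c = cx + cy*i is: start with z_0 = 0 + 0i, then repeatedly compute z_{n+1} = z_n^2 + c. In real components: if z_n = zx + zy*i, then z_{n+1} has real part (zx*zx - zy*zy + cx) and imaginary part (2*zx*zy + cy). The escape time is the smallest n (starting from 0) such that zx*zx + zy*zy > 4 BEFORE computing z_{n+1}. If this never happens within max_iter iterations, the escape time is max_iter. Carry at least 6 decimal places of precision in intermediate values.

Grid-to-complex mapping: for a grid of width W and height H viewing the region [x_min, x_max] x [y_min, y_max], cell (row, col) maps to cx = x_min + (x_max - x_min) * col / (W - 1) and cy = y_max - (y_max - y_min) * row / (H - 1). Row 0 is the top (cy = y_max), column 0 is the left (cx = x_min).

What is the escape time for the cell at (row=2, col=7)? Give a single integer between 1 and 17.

Answer: 2

Derivation:
z_0 = 0 + 0i, c = 0.8000 + 1.1489i
Iter 1: z = 0.8000 + 1.1489i, |z|^2 = 1.9599
Iter 2: z = 0.1201 + 2.9871i, |z|^2 = 8.9372
Escaped at iteration 2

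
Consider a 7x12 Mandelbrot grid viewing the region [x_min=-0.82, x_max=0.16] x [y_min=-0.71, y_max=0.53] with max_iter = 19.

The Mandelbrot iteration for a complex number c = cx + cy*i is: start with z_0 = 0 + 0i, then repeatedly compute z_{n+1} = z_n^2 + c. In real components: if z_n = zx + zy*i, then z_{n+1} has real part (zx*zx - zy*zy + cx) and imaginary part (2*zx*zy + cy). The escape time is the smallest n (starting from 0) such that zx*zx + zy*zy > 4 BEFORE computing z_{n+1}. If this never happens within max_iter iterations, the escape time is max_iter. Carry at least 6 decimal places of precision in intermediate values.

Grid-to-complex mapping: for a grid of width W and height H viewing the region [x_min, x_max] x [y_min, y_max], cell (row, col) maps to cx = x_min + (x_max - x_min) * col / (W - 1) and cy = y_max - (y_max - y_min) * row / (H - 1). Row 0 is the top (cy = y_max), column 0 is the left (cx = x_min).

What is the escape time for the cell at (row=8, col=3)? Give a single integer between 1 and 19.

z_0 = 0 + 0i, c = -0.3300 + -0.3718i
Iter 1: z = -0.3300 + -0.3718i, |z|^2 = 0.2471
Iter 2: z = -0.3593 + -0.1264i, |z|^2 = 0.1451
Iter 3: z = -0.2169 + -0.2810i, |z|^2 = 0.1260
Iter 4: z = -0.3619 + -0.2500i, |z|^2 = 0.1935
Iter 5: z = -0.2615 + -0.1909i, |z|^2 = 0.1048
Iter 6: z = -0.2981 + -0.2720i, |z|^2 = 0.1628
Iter 7: z = -0.3151 + -0.2097i, |z|^2 = 0.1433
Iter 8: z = -0.2747 + -0.2397i, |z|^2 = 0.1329
Iter 9: z = -0.3120 + -0.2402i, |z|^2 = 0.1550
Iter 10: z = -0.2903 + -0.2220i, |z|^2 = 0.1336
Iter 11: z = -0.2950 + -0.2429i, |z|^2 = 0.1460
Iter 12: z = -0.3020 + -0.2285i, |z|^2 = 0.1434
Iter 13: z = -0.2910 + -0.2338i, |z|^2 = 0.1393
Iter 14: z = -0.3000 + -0.2357i, |z|^2 = 0.1456
Iter 15: z = -0.2956 + -0.2304i, |z|^2 = 0.1404
Iter 16: z = -0.2957 + -0.2356i, |z|^2 = 0.1430
Iter 17: z = -0.2981 + -0.2325i, |z|^2 = 0.1429
Iter 18: z = -0.2952 + -0.2332i, |z|^2 = 0.1415

Answer: 19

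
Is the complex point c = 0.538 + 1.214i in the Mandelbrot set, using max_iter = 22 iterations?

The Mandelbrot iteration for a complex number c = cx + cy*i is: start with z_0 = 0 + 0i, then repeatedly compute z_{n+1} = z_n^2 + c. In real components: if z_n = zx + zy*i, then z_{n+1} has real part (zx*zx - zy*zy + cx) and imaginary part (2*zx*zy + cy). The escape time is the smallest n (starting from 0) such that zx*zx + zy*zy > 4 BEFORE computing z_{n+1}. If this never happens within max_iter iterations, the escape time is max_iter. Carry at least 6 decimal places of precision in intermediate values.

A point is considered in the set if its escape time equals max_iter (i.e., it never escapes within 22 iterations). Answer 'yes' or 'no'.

z_0 = 0 + 0i, c = 0.5380 + 1.2140i
Iter 1: z = 0.5380 + 1.2140i, |z|^2 = 1.7632
Iter 2: z = -0.6464 + 2.5203i, |z|^2 = 6.7695
Escaped at iteration 2

Answer: no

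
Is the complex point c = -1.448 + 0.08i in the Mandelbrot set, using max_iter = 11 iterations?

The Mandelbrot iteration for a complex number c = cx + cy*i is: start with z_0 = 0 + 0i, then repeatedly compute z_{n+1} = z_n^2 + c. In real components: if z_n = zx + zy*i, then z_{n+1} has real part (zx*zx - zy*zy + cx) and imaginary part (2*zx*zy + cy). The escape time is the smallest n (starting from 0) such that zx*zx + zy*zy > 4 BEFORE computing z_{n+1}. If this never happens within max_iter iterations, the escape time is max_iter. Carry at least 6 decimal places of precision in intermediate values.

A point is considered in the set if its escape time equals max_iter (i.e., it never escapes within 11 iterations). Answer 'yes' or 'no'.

z_0 = 0 + 0i, c = -1.4480 + 0.0800i
Iter 1: z = -1.4480 + 0.0800i, |z|^2 = 2.1031
Iter 2: z = 0.6423 + -0.1517i, |z|^2 = 0.4356
Iter 3: z = -1.0585 + -0.1148i, |z|^2 = 1.1335
Iter 4: z = -0.3409 + 0.3231i, |z|^2 = 0.2206
Iter 5: z = -1.4362 + -0.1403i, |z|^2 = 2.0824
Iter 6: z = 0.5950 + 0.4830i, |z|^2 = 0.5873
Iter 7: z = -1.3272 + 0.6548i, |z|^2 = 2.1901
Iter 8: z = -0.1153 + -1.6580i, |z|^2 = 2.7622
Iter 9: z = -4.1836 + 0.4624i, |z|^2 = 17.7166
Escaped at iteration 9

Answer: no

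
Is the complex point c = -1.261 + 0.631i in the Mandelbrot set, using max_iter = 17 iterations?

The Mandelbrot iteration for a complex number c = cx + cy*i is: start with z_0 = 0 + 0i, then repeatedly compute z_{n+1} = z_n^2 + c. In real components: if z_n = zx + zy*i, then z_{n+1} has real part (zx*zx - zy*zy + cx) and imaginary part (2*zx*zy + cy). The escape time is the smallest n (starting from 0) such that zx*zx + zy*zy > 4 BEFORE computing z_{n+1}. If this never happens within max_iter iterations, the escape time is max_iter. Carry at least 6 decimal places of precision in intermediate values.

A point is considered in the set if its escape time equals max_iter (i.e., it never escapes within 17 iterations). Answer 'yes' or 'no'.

z_0 = 0 + 0i, c = -1.2610 + 0.6310i
Iter 1: z = -1.2610 + 0.6310i, |z|^2 = 1.9883
Iter 2: z = -0.0690 + -0.9604i, |z|^2 = 0.9271
Iter 3: z = -2.1786 + 0.7636i, |z|^2 = 5.3293
Escaped at iteration 3

Answer: no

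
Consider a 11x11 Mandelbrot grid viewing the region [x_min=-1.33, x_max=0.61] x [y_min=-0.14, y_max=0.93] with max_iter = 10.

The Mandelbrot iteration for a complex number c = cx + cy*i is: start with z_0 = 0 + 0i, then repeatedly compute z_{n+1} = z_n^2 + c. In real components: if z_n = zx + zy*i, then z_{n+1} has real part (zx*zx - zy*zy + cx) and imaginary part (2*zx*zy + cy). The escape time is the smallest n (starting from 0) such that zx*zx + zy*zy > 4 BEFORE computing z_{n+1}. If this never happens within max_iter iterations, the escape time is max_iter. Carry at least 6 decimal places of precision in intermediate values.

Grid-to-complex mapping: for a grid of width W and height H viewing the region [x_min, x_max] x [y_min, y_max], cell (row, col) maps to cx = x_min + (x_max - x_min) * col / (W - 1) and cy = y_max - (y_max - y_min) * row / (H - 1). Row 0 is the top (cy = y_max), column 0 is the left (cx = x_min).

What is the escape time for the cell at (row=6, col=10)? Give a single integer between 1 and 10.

Answer: 4

Derivation:
z_0 = 0 + 0i, c = 0.6100 + 0.2880i
Iter 1: z = 0.6100 + 0.2880i, |z|^2 = 0.4550
Iter 2: z = 0.8992 + 0.6394i, |z|^2 = 1.2173
Iter 3: z = 1.0097 + 1.4378i, |z|^2 = 3.0867
Iter 4: z = -0.4377 + 3.1914i, |z|^2 = 10.3768
Escaped at iteration 4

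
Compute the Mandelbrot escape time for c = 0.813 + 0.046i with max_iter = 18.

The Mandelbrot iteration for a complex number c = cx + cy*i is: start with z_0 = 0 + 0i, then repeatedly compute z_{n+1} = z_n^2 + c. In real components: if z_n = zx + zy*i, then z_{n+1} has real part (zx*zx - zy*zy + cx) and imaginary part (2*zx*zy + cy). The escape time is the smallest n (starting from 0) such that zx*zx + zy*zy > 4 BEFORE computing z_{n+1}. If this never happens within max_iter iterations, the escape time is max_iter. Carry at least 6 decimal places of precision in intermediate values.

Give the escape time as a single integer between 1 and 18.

z_0 = 0 + 0i, c = 0.8130 + 0.0460i
Iter 1: z = 0.8130 + 0.0460i, |z|^2 = 0.6631
Iter 2: z = 1.4719 + 0.1208i, |z|^2 = 2.1809
Iter 3: z = 2.9648 + 0.4016i, |z|^2 = 8.9511
Escaped at iteration 3

Answer: 3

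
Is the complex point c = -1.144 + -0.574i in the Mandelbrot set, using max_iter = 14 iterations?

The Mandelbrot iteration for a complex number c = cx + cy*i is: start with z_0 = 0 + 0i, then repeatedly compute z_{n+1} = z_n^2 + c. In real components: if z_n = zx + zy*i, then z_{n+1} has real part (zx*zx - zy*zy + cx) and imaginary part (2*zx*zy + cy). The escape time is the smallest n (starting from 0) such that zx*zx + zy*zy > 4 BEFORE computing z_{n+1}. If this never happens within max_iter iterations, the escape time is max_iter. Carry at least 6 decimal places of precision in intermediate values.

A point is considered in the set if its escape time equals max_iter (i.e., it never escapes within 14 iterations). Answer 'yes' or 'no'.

z_0 = 0 + 0i, c = -1.1440 + -0.5740i
Iter 1: z = -1.1440 + -0.5740i, |z|^2 = 1.6382
Iter 2: z = -0.1647 + 0.7393i, |z|^2 = 0.5737
Iter 3: z = -1.6634 + -0.8176i, |z|^2 = 3.4355
Iter 4: z = 0.9546 + 2.1460i, |z|^2 = 5.5167
Escaped at iteration 4

Answer: no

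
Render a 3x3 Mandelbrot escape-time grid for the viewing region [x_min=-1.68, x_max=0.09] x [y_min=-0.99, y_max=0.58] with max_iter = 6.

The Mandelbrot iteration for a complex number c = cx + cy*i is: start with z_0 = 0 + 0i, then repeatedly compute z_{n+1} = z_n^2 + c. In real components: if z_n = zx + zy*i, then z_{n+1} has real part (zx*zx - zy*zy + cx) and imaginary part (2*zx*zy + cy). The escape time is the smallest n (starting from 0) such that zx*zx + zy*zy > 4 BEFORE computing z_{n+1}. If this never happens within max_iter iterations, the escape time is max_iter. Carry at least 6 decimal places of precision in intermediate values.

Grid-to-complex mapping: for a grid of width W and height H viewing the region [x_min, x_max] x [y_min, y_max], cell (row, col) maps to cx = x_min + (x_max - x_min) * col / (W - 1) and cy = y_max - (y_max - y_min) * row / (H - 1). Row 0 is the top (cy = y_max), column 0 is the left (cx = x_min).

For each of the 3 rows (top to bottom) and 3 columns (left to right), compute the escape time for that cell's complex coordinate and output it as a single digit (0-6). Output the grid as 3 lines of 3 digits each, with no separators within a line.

Answer: 356
466
234

Derivation:
(row=0, col=0): c = -1.6800 + 0.5800i → escape time 3
(row=0, col=1): c = -0.7950 + 0.5800i → escape time 5
(row=0, col=2): c = 0.0900 + 0.5800i → escape time 6
(row=1, col=0): c = -1.6800 + -0.2050i → escape time 4
(row=1, col=1): c = -0.7950 + -0.2050i → escape time 6
(row=1, col=2): c = 0.0900 + -0.2050i → escape time 6
(row=2, col=0): c = -1.6800 + -0.9900i → escape time 2
(row=2, col=1): c = -0.7950 + -0.9900i → escape time 3
(row=2, col=2): c = 0.0900 + -0.9900i → escape time 4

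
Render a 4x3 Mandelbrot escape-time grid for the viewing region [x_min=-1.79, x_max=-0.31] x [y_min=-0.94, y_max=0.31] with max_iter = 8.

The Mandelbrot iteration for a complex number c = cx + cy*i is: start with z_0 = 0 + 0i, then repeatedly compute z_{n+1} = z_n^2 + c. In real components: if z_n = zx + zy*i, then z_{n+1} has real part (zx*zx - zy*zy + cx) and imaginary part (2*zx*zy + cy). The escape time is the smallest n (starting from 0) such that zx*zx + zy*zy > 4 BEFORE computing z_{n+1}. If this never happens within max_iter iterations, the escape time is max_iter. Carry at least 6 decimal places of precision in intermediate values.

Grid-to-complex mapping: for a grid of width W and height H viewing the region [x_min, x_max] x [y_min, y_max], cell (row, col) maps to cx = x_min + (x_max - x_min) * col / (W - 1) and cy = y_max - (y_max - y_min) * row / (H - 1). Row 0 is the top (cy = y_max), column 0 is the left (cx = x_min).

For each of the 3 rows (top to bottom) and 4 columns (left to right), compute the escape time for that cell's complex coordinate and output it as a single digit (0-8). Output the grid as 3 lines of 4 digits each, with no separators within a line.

Answer: 4788
4888
1335

Derivation:
(row=0, col=0): c = -1.7900 + 0.3100i → escape time 4
(row=0, col=1): c = -1.2967 + 0.3100i → escape time 7
(row=0, col=2): c = -0.8033 + 0.3100i → escape time 8
(row=0, col=3): c = -0.3100 + 0.3100i → escape time 8
(row=1, col=0): c = -1.7900 + -0.3150i → escape time 4
(row=1, col=1): c = -1.2967 + -0.3150i → escape time 8
(row=1, col=2): c = -0.8033 + -0.3150i → escape time 8
(row=1, col=3): c = -0.3100 + -0.3150i → escape time 8
(row=2, col=0): c = -1.7900 + -0.9400i → escape time 1
(row=2, col=1): c = -1.2967 + -0.9400i → escape time 3
(row=2, col=2): c = -0.8033 + -0.9400i → escape time 3
(row=2, col=3): c = -0.3100 + -0.9400i → escape time 5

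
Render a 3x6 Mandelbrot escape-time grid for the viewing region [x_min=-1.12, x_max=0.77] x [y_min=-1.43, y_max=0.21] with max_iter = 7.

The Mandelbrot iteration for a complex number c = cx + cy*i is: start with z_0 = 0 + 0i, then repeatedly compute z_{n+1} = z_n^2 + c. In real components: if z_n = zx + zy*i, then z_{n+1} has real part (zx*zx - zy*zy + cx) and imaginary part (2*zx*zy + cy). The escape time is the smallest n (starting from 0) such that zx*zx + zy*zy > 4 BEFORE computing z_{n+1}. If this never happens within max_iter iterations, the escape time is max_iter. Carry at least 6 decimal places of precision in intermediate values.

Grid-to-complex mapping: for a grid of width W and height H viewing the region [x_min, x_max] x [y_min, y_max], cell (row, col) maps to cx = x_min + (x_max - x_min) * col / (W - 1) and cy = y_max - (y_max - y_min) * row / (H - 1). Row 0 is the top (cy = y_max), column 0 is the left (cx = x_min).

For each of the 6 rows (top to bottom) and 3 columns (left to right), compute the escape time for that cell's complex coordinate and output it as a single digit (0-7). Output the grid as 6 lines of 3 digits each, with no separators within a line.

(row=0, col=0): c = -1.1200 + 0.2100i → escape time 7
(row=0, col=1): c = -0.1750 + 0.2100i → escape time 7
(row=0, col=2): c = 0.7700 + 0.2100i → escape time 3
(row=1, col=0): c = -1.1200 + -0.1180i → escape time 7
(row=1, col=1): c = -0.1750 + -0.1180i → escape time 7
(row=1, col=2): c = 0.7700 + -0.1180i → escape time 3
(row=2, col=0): c = -1.1200 + -0.4460i → escape time 6
(row=2, col=1): c = -0.1750 + -0.4460i → escape time 7
(row=2, col=2): c = 0.7700 + -0.4460i → escape time 3
(row=3, col=0): c = -1.1200 + -0.7740i → escape time 3
(row=3, col=1): c = -0.1750 + -0.7740i → escape time 7
(row=3, col=2): c = 0.7700 + -0.7740i → escape time 2
(row=4, col=0): c = -1.1200 + -1.1020i → escape time 3
(row=4, col=1): c = -0.1750 + -1.1020i → escape time 7
(row=4, col=2): c = 0.7700 + -1.1020i → escape time 2
(row=5, col=0): c = -1.1200 + -1.4300i → escape time 2
(row=5, col=1): c = -0.1750 + -1.4300i → escape time 2
(row=5, col=2): c = 0.7700 + -1.4300i → escape time 2

Answer: 773
773
673
372
372
222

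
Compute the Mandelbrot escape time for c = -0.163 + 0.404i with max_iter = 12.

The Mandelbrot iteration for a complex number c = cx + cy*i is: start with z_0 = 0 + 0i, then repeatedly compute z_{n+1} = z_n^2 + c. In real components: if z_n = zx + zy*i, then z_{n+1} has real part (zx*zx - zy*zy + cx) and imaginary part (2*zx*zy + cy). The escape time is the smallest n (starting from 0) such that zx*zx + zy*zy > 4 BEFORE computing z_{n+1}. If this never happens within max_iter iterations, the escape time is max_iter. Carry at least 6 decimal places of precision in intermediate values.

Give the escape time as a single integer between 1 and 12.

Answer: 12

Derivation:
z_0 = 0 + 0i, c = -0.1630 + 0.4040i
Iter 1: z = -0.1630 + 0.4040i, |z|^2 = 0.1898
Iter 2: z = -0.2996 + 0.2723i, |z|^2 = 0.1639
Iter 3: z = -0.1474 + 0.2408i, |z|^2 = 0.0797
Iter 4: z = -0.1993 + 0.3330i, |z|^2 = 0.1506
Iter 5: z = -0.2342 + 0.2713i, |z|^2 = 0.1284
Iter 6: z = -0.1817 + 0.2769i, |z|^2 = 0.1097
Iter 7: z = -0.2067 + 0.3033i, |z|^2 = 0.1347
Iter 8: z = -0.2123 + 0.2786i, |z|^2 = 0.1227
Iter 9: z = -0.1956 + 0.2857i, |z|^2 = 0.1199
Iter 10: z = -0.2064 + 0.2923i, |z|^2 = 0.1280
Iter 11: z = -0.2058 + 0.2834i, |z|^2 = 0.1227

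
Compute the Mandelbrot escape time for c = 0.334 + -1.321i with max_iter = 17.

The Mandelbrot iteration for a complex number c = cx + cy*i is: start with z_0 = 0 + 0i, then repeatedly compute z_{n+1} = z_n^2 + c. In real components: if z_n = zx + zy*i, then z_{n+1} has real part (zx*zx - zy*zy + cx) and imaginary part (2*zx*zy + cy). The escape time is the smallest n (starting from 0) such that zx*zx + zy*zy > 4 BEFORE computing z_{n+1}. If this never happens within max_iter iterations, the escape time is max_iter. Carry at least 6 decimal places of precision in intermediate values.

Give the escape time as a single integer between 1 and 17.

z_0 = 0 + 0i, c = 0.3340 + -1.3210i
Iter 1: z = 0.3340 + -1.3210i, |z|^2 = 1.8566
Iter 2: z = -1.2995 + -2.2034i, |z|^2 = 6.5438
Escaped at iteration 2

Answer: 2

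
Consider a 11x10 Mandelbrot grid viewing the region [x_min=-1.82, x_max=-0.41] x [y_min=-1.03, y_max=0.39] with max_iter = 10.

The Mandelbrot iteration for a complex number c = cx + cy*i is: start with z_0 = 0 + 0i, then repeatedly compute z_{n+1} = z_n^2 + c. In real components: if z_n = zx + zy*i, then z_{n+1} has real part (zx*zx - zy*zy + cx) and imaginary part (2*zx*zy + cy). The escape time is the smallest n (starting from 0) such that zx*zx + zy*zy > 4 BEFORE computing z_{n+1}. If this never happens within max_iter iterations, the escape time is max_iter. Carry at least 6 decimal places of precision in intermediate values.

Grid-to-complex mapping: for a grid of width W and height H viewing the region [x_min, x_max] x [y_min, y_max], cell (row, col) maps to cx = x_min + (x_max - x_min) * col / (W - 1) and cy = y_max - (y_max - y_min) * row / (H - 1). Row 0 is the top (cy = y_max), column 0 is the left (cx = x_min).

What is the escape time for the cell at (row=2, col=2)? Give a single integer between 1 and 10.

z_0 = 0 + 0i, c = -1.5380 + 0.0744i
Iter 1: z = -1.5380 + 0.0744i, |z|^2 = 2.3710
Iter 2: z = 0.8219 + -0.1545i, |z|^2 = 0.6994
Iter 3: z = -0.8864 + -0.1796i, |z|^2 = 0.8179
Iter 4: z = -0.7846 + 0.3928i, |z|^2 = 0.7699
Iter 5: z = -1.0767 + -0.5420i, |z|^2 = 1.4530
Iter 6: z = -0.6725 + 1.2416i, |z|^2 = 1.9937
Iter 7: z = -2.6272 + -1.5955i, |z|^2 = 9.4476
Escaped at iteration 7

Answer: 7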